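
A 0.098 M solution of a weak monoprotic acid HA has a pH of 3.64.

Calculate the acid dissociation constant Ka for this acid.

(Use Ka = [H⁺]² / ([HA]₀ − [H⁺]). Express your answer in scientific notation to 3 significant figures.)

[H⁺] = 10^(−pH) = 10^(−3.64) = 2.291e-04 M. For HA ⇌ H⁺ + A⁻, Ka = [H⁺][A⁻]/[HA] = [H⁺]² / ([HA]₀ − [H⁺]) = (2.291e-04)² / (0.098 − 2.291e-04) = 5.37e-07.

K_a = 5.37e-07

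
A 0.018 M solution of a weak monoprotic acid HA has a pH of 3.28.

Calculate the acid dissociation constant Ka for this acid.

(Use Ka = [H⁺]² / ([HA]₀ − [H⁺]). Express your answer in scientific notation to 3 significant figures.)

[H⁺] = 10^(−pH) = 10^(−3.28) = 5.248e-04 M. For HA ⇌ H⁺ + A⁻, Ka = [H⁺][A⁻]/[HA] = [H⁺]² / ([HA]₀ − [H⁺]) = (5.248e-04)² / (0.018 − 5.248e-04) = 1.58e-05.

K_a = 1.58e-05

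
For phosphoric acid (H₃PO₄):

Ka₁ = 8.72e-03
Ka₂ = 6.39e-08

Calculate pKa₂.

pKa₂ = -log(Ka₂) = -log(6.39e-08) = 7.19.

pK_{a2} = 7.19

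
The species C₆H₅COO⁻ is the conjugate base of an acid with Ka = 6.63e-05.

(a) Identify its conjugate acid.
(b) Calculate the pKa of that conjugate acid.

(a) The conjugate acid is formed by adding one H⁺ to C₆H₅COO⁻, giving C₆H₅COOH. (b) pKa = -log(Ka) = -log(6.63e-05) = 4.18.

Conjugate acid: C₆H₅COOH; pK_a = 4.18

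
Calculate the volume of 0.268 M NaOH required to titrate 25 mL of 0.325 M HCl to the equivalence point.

At equivalence: moles acid = moles base. moles HCl = 0.325 × 25/1000 = 0.008125 mol. V_base = moles / 0.268 × 1000 = 30.3 mL.

V_{base} = 30.3 mL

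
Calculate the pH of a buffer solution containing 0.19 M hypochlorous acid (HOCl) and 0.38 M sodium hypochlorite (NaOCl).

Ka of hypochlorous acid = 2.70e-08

pKa = -log(2.70e-08) = 7.57. pH = pKa + log([A⁻]/[HA]) = 7.57 + log(0.38/0.19)

pH = 7.87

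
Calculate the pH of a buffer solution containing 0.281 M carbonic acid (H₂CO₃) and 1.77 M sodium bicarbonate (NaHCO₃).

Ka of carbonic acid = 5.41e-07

pKa = -log(5.41e-07) = 6.27. pH = pKa + log([A⁻]/[HA]) = 6.27 + log(1.77/0.281)

pH = 7.07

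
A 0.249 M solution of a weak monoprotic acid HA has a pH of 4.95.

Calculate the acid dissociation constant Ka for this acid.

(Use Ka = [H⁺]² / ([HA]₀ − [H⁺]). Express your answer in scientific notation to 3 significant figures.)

[H⁺] = 10^(−pH) = 10^(−4.95) = 1.122e-05 M. For HA ⇌ H⁺ + A⁻, Ka = [H⁺][A⁻]/[HA] = [H⁺]² / ([HA]₀ − [H⁺]) = (1.122e-05)² / (0.249 − 1.122e-05) = 5.06e-10.

K_a = 5.06e-10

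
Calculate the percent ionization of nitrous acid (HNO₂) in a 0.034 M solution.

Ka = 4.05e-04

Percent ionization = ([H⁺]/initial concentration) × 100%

Using Ka equilibrium: x² + Ka×x - Ka×C = 0. Solving: [H⁺] = 3.5138e-03. Percent = (3.5138e-03/0.034) × 100

Percent ionization = 10.3%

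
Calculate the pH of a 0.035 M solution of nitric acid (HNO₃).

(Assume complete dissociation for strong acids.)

[H⁺] = 0.035 M for strong acid. pH = -log[H⁺] = -log(0.035)

pH = 1.46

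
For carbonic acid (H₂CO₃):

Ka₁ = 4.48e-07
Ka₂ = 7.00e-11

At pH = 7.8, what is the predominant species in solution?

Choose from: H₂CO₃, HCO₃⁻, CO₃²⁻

pKa₁ = 6.35, pKa₂ = 10.15. For a polyprotic acid the predominant species crosses at each pKa: below pKa_n the protonated form dominates, above it the deprotonated form does. At pH = 7.8, the predominant species is HCO₃⁻.

HCO₃⁻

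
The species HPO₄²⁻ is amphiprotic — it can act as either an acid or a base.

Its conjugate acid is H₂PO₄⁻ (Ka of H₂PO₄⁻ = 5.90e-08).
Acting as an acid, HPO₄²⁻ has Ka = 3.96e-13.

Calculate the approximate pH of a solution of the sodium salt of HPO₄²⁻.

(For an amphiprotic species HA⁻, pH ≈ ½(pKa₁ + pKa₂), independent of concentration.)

pKa₁ = -log(5.90e-08) = 7.23; pKa₂ = -log(3.96e-13) = 12.40. For an amphiprotic species, pH ≈ ½(pKa₁ + pKa₂) = ½(7.23 + 12.40) = 9.82.

pH = 9.82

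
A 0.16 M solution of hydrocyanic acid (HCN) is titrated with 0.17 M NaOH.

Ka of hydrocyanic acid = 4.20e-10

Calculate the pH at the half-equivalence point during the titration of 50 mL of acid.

At half-equivalence [HA] = [A⁻], so Henderson-Hasselbalch gives pH = pKa = -log(4.20e-10) = 9.38.

pH = pKa = 9.38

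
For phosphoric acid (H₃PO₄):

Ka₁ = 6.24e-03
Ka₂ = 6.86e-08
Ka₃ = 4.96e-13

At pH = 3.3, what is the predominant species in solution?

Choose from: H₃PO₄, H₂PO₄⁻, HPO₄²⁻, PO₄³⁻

pKa₁ = 2.20, pKa₂ = 7.16, pKa₃ = 12.30. For a polyprotic acid the predominant species crosses at each pKa: below pKa_n the protonated form dominates, above it the deprotonated form does. At pH = 3.3, the predominant species is H₂PO₄⁻.

H₂PO₄⁻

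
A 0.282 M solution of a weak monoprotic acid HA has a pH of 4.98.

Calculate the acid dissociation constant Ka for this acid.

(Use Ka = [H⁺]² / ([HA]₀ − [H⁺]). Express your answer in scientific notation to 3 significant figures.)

[H⁺] = 10^(−pH) = 10^(−4.98) = 1.047e-05 M. For HA ⇌ H⁺ + A⁻, Ka = [H⁺][A⁻]/[HA] = [H⁺]² / ([HA]₀ − [H⁺]) = (1.047e-05)² / (0.282 − 1.047e-05) = 3.89e-10.

K_a = 3.89e-10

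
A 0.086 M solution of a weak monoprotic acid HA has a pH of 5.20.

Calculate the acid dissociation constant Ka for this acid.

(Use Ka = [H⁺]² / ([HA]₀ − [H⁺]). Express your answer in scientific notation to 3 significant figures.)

[H⁺] = 10^(−pH) = 10^(−5.20) = 6.310e-06 M. For HA ⇌ H⁺ + A⁻, Ka = [H⁺][A⁻]/[HA] = [H⁺]² / ([HA]₀ − [H⁺]) = (6.310e-06)² / (0.086 − 6.310e-06) = 4.63e-10.

K_a = 4.63e-10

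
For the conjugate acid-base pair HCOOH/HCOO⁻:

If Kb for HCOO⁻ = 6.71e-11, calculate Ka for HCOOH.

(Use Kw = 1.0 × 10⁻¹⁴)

For a conjugate pair Ka × Kb = Kw, so Ka = Kw/Kb = 1.0 × 10⁻¹⁴ / 6.71e-11 = 1.49e-04.

K_a = 1.49e-04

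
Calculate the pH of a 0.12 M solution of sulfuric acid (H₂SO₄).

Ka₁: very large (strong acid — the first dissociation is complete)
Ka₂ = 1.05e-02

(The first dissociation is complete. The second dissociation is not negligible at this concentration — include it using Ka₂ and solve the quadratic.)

First dissociation is complete: [H⁺]₀ = [HSO₄⁻]₀ = C = 0.12 M. Second dissociation HSO₄⁻ ⇌ H⁺ + SO₄²⁻: let x = [SO₄²⁻]. Ka₂ = (C + x)·x / (C − x) = 1.05e-02 → x² + (C + Ka₂)·x − Ka₂·C = 0 → x² + 0.13050·x − 1.260e-03 = 0. x = (−0.13050 + √(0.13050² + 4 × 1.260e-03)) / 2 = 9.0303e-03 M. [H⁺] = C + x = 0.12 + 9.0303e-03 = 1.2903e-01 M. pH = -log(1.2903e-01) = 0.89.

pH = 0.89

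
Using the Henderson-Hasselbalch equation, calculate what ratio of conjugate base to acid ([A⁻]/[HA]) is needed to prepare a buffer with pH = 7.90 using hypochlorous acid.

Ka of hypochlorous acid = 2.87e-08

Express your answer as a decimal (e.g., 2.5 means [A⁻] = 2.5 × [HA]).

pKa = -log(2.87e-08) = 7.5421. pH = pKa + log([A⁻]/[HA]), so log([A⁻]/[HA]) = pH − pKa = 7.90 − 7.5421 = 0.3579. [A⁻]/[HA] = 10^(0.3579) = 2.28

[A⁻]/[HA] = 2.28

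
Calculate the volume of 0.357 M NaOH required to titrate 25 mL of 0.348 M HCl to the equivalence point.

At equivalence: moles acid = moles base. moles HCl = 0.348 × 25/1000 = 0.0087 mol. V_base = moles / 0.357 × 1000 = 24.4 mL.

V_{base} = 24.4 mL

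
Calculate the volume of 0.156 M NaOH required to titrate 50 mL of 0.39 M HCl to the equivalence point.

At equivalence: moles acid = moles base. moles HCl = 0.39 × 50/1000 = 0.0195 mol. V_base = moles / 0.156 × 1000 = 125.0 mL.

V_{base} = 125.0 mL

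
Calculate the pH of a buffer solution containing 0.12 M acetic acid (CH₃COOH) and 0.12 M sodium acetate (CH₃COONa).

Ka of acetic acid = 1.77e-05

pKa = -log(1.77e-05) = 4.75. pH = pKa + log([A⁻]/[HA]) = 4.75 + log(0.12/0.12)

pH = 4.75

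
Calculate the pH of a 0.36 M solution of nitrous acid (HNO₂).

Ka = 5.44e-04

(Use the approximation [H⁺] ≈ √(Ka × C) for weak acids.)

[H⁺] = √(Ka × C) = √(5.44e-04 × 0.36) = 1.3994e-02. pH = -log(1.3994e-02)

pH = 1.85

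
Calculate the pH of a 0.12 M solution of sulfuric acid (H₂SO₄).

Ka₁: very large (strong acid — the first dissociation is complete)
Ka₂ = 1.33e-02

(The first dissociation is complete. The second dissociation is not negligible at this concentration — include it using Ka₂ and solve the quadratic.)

First dissociation is complete: [H⁺]₀ = [HSO₄⁻]₀ = C = 0.12 M. Second dissociation HSO₄⁻ ⇌ H⁺ + SO₄²⁻: let x = [SO₄²⁻]. Ka₂ = (C + x)·x / (C − x) = 1.33e-02 → x² + (C + Ka₂)·x − Ka₂·C = 0 → x² + 0.13330·x − 1.596e-03 = 0. x = (−0.13330 + √(0.13330² + 4 × 1.596e-03)) / 2 = 1.1056e-02 M. [H⁺] = C + x = 0.12 + 1.1056e-02 = 1.3106e-01 M. pH = -log(1.3106e-01) = 0.88.

pH = 0.88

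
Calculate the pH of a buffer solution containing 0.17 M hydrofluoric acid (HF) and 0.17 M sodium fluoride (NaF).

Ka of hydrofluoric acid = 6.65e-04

pKa = -log(6.65e-04) = 3.18. pH = pKa + log([A⁻]/[HA]) = 3.18 + log(0.17/0.17)

pH = 3.18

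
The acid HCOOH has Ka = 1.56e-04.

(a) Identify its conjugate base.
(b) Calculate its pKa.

(a) The conjugate base is formed by removing one H⁺ from HCOOH, giving HCOO⁻. (b) pKa = -log(Ka) = -log(1.56e-04) = 3.81.

Conjugate base: HCOO⁻; pK_a = 3.81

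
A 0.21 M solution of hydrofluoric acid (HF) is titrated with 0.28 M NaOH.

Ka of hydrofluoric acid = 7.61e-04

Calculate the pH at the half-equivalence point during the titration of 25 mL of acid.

At half-equivalence [HA] = [A⁻], so Henderson-Hasselbalch gives pH = pKa = -log(7.61e-04) = 3.12.

pH = pKa = 3.12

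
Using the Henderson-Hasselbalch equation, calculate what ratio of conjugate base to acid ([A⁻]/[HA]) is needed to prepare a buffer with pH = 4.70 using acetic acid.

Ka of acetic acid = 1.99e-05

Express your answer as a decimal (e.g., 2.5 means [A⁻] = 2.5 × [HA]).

pKa = -log(1.99e-05) = 4.7011. pH = pKa + log([A⁻]/[HA]), so log([A⁻]/[HA]) = pH − pKa = 4.70 − 4.7011 = -0.0011. [A⁻]/[HA] = 10^(-0.0011) = 0.997

[A⁻]/[HA] = 0.997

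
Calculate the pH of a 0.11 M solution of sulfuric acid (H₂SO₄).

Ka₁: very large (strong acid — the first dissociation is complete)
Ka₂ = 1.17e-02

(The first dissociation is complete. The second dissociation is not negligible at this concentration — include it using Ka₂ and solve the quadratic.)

First dissociation is complete: [H⁺]₀ = [HSO₄⁻]₀ = C = 0.11 M. Second dissociation HSO₄⁻ ⇌ H⁺ + SO₄²⁻: let x = [SO₄²⁻]. Ka₂ = (C + x)·x / (C − x) = 1.17e-02 → x² + (C + Ka₂)·x − Ka₂·C = 0 → x² + 0.12170·x − 1.287e-03 = 0. x = (−0.12170 + √(0.12170² + 4 × 1.287e-03)) / 2 = 9.7880e-03 M. [H⁺] = C + x = 0.11 + 9.7880e-03 = 1.1979e-01 M. pH = -log(1.1979e-01) = 0.92.

pH = 0.92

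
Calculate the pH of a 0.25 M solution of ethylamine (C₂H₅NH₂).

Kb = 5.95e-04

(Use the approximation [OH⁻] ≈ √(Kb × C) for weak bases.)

[OH⁻] = √(Kb × C) = √(5.95e-04 × 0.25) = 1.2196e-02. pOH = 1.91, pH = 14 - pOH

pH = 12.09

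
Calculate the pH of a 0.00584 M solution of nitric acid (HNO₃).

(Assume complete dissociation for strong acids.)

[H⁺] = 0.00584 M for strong acid. pH = -log[H⁺] = -log(0.00584)

pH = 2.23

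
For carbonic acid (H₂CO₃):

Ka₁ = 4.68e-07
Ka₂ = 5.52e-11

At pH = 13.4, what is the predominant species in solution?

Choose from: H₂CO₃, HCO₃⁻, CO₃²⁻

pKa₁ = 6.33, pKa₂ = 10.26. For a polyprotic acid the predominant species crosses at each pKa: below pKa_n the protonated form dominates, above it the deprotonated form does. At pH = 13.4, the predominant species is CO₃²⁻.

CO₃²⁻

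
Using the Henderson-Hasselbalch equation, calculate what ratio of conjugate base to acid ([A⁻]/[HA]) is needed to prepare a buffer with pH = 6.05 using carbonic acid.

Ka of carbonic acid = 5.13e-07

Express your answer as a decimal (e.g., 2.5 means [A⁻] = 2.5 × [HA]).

pKa = -log(5.13e-07) = 6.2899. pH = pKa + log([A⁻]/[HA]), so log([A⁻]/[HA]) = pH − pKa = 6.05 − 6.2899 = -0.2399. [A⁻]/[HA] = 10^(-0.2399) = 0.576

[A⁻]/[HA] = 0.576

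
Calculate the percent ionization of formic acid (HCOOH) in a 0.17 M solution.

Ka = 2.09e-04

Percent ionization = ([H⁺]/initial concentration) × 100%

Using Ka equilibrium: x² + Ka×x - Ka×C = 0. Solving: [H⁺] = 5.8571e-03. Percent = (5.8571e-03/0.17) × 100

Percent ionization = 3.45%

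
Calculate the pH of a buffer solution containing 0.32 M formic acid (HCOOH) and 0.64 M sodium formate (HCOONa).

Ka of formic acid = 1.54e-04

pKa = -log(1.54e-04) = 3.81. pH = pKa + log([A⁻]/[HA]) = 3.81 + log(0.64/0.32)

pH = 4.11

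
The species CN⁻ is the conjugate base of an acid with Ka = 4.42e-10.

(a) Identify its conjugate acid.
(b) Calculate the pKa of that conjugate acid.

(a) The conjugate acid is formed by adding one H⁺ to CN⁻, giving HCN. (b) pKa = -log(Ka) = -log(4.42e-10) = 9.35.

Conjugate acid: HCN; pK_a = 9.35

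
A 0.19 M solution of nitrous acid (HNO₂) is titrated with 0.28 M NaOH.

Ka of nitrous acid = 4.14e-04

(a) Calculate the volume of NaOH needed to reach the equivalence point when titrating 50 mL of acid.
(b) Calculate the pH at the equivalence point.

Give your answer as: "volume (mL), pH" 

moles acid = 0.19 × 50/1000 = 0.0095 mol; V_base = moles/0.28 × 1000 = 33.9 mL. At equivalence only the conjugate base is present: [A⁻] = 0.0095/0.084 = 1.1319e-01 M. Kb = Kw/Ka = 2.42e-11; [OH⁻] = √(Kb × [A⁻]) = 1.6535e-06; pOH = 5.78; pH = 14 - pOH = 8.22.

V = 33.9 mL, pH = 8.22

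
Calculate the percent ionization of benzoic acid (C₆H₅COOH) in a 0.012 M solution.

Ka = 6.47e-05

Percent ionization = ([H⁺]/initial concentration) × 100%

Using Ka equilibrium: x² + Ka×x - Ka×C = 0. Solving: [H⁺] = 8.4938e-04. Percent = (8.4938e-04/0.012) × 100

Percent ionization = 7.08%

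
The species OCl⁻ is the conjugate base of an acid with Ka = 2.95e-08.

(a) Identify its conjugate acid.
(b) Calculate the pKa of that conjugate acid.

(a) The conjugate acid is formed by adding one H⁺ to OCl⁻, giving HOCl. (b) pKa = -log(Ka) = -log(2.95e-08) = 7.53.

Conjugate acid: HOCl; pK_a = 7.53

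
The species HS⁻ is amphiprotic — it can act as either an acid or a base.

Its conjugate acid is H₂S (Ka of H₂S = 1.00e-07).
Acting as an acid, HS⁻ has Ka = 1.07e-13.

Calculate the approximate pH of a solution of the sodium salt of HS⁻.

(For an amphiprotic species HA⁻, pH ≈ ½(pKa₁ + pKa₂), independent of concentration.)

pKa₁ = -log(1.00e-07) = 7.00; pKa₂ = -log(1.07e-13) = 12.97. For an amphiprotic species, pH ≈ ½(pKa₁ + pKa₂) = ½(7.00 + 12.97) = 9.99.

pH = 9.99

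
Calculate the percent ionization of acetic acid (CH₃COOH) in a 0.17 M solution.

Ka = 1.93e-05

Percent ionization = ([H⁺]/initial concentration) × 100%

Using Ka equilibrium: x² + Ka×x - Ka×C = 0. Solving: [H⁺] = 1.8017e-03. Percent = (1.8017e-03/0.17) × 100

Percent ionization = 1.06%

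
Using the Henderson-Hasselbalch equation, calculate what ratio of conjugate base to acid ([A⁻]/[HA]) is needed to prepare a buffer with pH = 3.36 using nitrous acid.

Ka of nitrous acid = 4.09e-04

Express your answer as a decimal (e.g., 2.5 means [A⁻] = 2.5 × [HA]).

pKa = -log(4.09e-04) = 3.3883. pH = pKa + log([A⁻]/[HA]), so log([A⁻]/[HA]) = pH − pKa = 3.36 − 3.3883 = -0.0283. [A⁻]/[HA] = 10^(-0.0283) = 0.937

[A⁻]/[HA] = 0.937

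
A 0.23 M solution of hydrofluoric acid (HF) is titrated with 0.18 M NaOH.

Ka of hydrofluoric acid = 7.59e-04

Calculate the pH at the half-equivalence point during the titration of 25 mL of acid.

At half-equivalence [HA] = [A⁻], so Henderson-Hasselbalch gives pH = pKa = -log(7.59e-04) = 3.12.

pH = pKa = 3.12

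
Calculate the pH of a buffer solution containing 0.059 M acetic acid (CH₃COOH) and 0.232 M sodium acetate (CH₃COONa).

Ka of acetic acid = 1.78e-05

pKa = -log(1.78e-05) = 4.75. pH = pKa + log([A⁻]/[HA]) = 4.75 + log(0.232/0.059)

pH = 5.34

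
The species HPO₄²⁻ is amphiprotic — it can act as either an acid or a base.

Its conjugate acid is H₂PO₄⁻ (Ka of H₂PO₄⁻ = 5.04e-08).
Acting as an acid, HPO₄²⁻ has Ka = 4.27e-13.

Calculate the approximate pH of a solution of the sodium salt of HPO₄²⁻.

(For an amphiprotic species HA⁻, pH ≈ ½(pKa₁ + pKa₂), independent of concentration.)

pKa₁ = -log(5.04e-08) = 7.30; pKa₂ = -log(4.27e-13) = 12.37. For an amphiprotic species, pH ≈ ½(pKa₁ + pKa₂) = ½(7.30 + 12.37) = 9.83.

pH = 9.83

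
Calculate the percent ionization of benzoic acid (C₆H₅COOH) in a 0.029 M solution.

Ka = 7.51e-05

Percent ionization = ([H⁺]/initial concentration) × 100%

Using Ka equilibrium: x² + Ka×x - Ka×C = 0. Solving: [H⁺] = 1.4387e-03. Percent = (1.4387e-03/0.029) × 100

Percent ionization = 4.96%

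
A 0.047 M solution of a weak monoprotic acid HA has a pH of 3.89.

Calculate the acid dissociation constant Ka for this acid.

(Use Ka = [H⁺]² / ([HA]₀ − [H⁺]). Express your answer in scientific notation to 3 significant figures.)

[H⁺] = 10^(−pH) = 10^(−3.89) = 1.288e-04 M. For HA ⇌ H⁺ + A⁻, Ka = [H⁺][A⁻]/[HA] = [H⁺]² / ([HA]₀ − [H⁺]) = (1.288e-04)² / (0.047 − 1.288e-04) = 3.54e-07.

K_a = 3.54e-07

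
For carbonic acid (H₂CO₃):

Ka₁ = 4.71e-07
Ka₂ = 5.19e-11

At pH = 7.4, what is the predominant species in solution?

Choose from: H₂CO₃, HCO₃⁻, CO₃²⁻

pKa₁ = 6.33, pKa₂ = 10.28. For a polyprotic acid the predominant species crosses at each pKa: below pKa_n the protonated form dominates, above it the deprotonated form does. At pH = 7.4, the predominant species is HCO₃⁻.

HCO₃⁻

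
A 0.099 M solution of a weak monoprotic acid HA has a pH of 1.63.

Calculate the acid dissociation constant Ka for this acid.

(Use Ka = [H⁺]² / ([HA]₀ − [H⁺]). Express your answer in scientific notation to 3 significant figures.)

[H⁺] = 10^(−pH) = 10^(−1.63) = 2.344e-02 M. For HA ⇌ H⁺ + A⁻, Ka = [H⁺][A⁻]/[HA] = [H⁺]² / ([HA]₀ − [H⁺]) = (2.344e-02)² / (0.099 − 2.344e-02) = 7.27e-03.

K_a = 7.27e-03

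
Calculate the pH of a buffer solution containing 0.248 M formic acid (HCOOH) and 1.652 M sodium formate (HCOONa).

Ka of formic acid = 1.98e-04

pKa = -log(1.98e-04) = 3.70. pH = pKa + log([A⁻]/[HA]) = 3.70 + log(1.652/0.248)

pH = 4.53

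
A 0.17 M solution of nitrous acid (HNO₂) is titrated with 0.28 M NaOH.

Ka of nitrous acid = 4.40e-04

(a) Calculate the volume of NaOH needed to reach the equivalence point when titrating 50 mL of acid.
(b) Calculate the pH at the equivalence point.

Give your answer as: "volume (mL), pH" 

moles acid = 0.17 × 50/1000 = 0.0085 mol; V_base = moles/0.28 × 1000 = 30.4 mL. At equivalence only the conjugate base is present: [A⁻] = 0.0085/0.080 = 1.0578e-01 M. Kb = Kw/Ka = 2.27e-11; [OH⁻] = √(Kb × [A⁻]) = 1.5505e-06; pOH = 5.81; pH = 14 - pOH = 8.19.

V = 30.4 mL, pH = 8.19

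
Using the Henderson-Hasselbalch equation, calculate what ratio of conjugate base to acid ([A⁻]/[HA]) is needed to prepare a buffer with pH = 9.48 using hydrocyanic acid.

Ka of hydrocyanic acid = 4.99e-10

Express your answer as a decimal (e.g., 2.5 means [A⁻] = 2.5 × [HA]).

pKa = -log(4.99e-10) = 9.3019. pH = pKa + log([A⁻]/[HA]), so log([A⁻]/[HA]) = pH − pKa = 9.48 − 9.3019 = 0.1781. [A⁻]/[HA] = 10^(0.1781) = 1.51

[A⁻]/[HA] = 1.51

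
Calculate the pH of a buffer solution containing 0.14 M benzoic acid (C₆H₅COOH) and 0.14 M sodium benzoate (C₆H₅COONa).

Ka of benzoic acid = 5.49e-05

pKa = -log(5.49e-05) = 4.26. pH = pKa + log([A⁻]/[HA]) = 4.26 + log(0.14/0.14)

pH = 4.26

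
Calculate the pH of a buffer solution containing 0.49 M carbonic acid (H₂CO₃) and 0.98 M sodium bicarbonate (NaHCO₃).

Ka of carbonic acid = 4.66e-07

pKa = -log(4.66e-07) = 6.33. pH = pKa + log([A⁻]/[HA]) = 6.33 + log(0.98/0.49)

pH = 6.63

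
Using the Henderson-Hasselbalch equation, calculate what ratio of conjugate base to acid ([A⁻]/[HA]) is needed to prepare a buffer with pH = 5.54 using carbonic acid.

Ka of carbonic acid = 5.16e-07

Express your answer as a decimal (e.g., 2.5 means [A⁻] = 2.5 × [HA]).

pKa = -log(5.16e-07) = 6.2874. pH = pKa + log([A⁻]/[HA]), so log([A⁻]/[HA]) = pH − pKa = 5.54 − 6.2874 = -0.7474. [A⁻]/[HA] = 10^(-0.7474) = 0.179

[A⁻]/[HA] = 0.179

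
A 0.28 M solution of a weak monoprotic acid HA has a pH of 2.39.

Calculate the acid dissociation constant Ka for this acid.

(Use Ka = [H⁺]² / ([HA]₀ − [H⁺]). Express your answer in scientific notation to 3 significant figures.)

[H⁺] = 10^(−pH) = 10^(−2.39) = 4.074e-03 M. For HA ⇌ H⁺ + A⁻, Ka = [H⁺][A⁻]/[HA] = [H⁺]² / ([HA]₀ − [H⁺]) = (4.074e-03)² / (0.28 − 4.074e-03) = 6.01e-05.

K_a = 6.01e-05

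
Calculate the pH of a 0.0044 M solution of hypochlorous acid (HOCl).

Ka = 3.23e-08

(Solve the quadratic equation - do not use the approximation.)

x² + Ka×x - Ka×C = 0. Using quadratic formula: [H⁺] = 1.1905e-05

pH = 4.92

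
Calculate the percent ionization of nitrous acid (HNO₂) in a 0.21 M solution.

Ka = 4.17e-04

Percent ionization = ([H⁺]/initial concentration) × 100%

Using Ka equilibrium: x² + Ka×x - Ka×C = 0. Solving: [H⁺] = 9.1517e-03. Percent = (9.1517e-03/0.21) × 100

Percent ionization = 4.36%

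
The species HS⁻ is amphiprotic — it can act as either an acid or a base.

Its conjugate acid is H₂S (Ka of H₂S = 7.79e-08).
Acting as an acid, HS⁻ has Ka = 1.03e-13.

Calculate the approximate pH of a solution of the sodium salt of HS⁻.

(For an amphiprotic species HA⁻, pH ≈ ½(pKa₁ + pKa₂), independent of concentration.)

pKa₁ = -log(7.79e-08) = 7.11; pKa₂ = -log(1.03e-13) = 12.99. For an amphiprotic species, pH ≈ ½(pKa₁ + pKa₂) = ½(7.11 + 12.99) = 10.05.

pH = 10.05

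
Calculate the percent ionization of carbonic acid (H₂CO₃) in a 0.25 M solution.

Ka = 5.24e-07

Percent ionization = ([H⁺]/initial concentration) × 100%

Using Ka equilibrium: x² + Ka×x - Ka×C = 0. Solving: [H⁺] = 3.6168e-04. Percent = (3.6168e-04/0.25) × 100

Percent ionization = 0.145%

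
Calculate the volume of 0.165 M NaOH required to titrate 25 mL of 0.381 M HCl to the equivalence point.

At equivalence: moles acid = moles base. moles HCl = 0.381 × 25/1000 = 0.009525 mol. V_base = moles / 0.165 × 1000 = 57.7 mL.

V_{base} = 57.7 mL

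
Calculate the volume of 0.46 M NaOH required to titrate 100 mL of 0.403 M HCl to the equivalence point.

At equivalence: moles acid = moles base. moles HCl = 0.403 × 100/1000 = 0.0403 mol. V_base = moles / 0.46 × 1000 = 87.6 mL.

V_{base} = 87.6 mL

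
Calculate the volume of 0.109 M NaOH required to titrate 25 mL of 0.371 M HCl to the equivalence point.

At equivalence: moles acid = moles base. moles HCl = 0.371 × 25/1000 = 0.009275 mol. V_base = moles / 0.109 × 1000 = 85.1 mL.

V_{base} = 85.1 mL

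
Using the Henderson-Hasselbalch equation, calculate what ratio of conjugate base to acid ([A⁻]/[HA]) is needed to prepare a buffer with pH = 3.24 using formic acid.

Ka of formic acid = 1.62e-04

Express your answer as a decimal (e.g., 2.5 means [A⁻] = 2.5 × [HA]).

pKa = -log(1.62e-04) = 3.7905. pH = pKa + log([A⁻]/[HA]), so log([A⁻]/[HA]) = pH − pKa = 3.24 − 3.7905 = -0.5505. [A⁻]/[HA] = 10^(-0.5505) = 0.282

[A⁻]/[HA] = 0.282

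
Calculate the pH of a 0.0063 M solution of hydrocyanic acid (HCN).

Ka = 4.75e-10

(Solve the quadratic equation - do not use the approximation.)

x² + Ka×x - Ka×C = 0. Using quadratic formula: [H⁺] = 1.7296e-06

pH = 5.76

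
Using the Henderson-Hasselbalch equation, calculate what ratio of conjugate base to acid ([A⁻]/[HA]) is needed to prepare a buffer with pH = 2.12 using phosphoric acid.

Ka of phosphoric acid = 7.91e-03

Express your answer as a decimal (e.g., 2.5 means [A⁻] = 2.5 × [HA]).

pKa = -log(7.91e-03) = 2.1018. pH = pKa + log([A⁻]/[HA]), so log([A⁻]/[HA]) = pH − pKa = 2.12 − 2.1018 = 0.0182. [A⁻]/[HA] = 10^(0.0182) = 1.04

[A⁻]/[HA] = 1.04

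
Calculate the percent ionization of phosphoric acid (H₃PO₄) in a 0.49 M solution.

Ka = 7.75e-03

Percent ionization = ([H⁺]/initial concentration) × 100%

Using Ka equilibrium: x² + Ka×x - Ka×C = 0. Solving: [H⁺] = 5.7871e-02. Percent = (5.7871e-02/0.49) × 100

Percent ionization = 11.8%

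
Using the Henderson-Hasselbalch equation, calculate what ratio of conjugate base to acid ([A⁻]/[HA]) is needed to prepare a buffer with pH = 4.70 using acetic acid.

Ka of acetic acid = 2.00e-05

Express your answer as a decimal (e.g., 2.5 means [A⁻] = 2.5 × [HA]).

pKa = -log(2.00e-05) = 4.6990. pH = pKa + log([A⁻]/[HA]), so log([A⁻]/[HA]) = pH − pKa = 4.70 − 4.6990 = 0.0010. [A⁻]/[HA] = 10^(0.0010) = 1.00

[A⁻]/[HA] = 1.00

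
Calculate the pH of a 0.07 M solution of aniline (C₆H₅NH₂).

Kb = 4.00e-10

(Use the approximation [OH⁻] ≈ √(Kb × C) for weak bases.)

[OH⁻] = √(Kb × C) = √(4.00e-10 × 0.07) = 5.2915e-06. pOH = 5.28, pH = 14 - pOH

pH = 8.72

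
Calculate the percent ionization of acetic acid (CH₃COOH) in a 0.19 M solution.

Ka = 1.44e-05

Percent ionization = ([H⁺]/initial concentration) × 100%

Using Ka equilibrium: x² + Ka×x - Ka×C = 0. Solving: [H⁺] = 1.6469e-03. Percent = (1.6469e-03/0.19) × 100

Percent ionization = 0.867%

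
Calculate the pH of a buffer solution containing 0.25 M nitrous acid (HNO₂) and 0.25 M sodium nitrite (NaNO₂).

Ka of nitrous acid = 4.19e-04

pKa = -log(4.19e-04) = 3.38. pH = pKa + log([A⁻]/[HA]) = 3.38 + log(0.25/0.25)

pH = 3.38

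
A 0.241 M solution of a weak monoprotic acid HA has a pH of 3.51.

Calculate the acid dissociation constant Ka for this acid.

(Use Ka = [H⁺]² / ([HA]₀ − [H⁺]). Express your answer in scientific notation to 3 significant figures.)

[H⁺] = 10^(−pH) = 10^(−3.51) = 3.090e-04 M. For HA ⇌ H⁺ + A⁻, Ka = [H⁺][A⁻]/[HA] = [H⁺]² / ([HA]₀ − [H⁺]) = (3.090e-04)² / (0.241 − 3.090e-04) = 3.97e-07.

K_a = 3.97e-07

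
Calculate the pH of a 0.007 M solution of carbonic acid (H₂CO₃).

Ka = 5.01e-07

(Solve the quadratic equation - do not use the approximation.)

x² + Ka×x - Ka×C = 0. Using quadratic formula: [H⁺] = 5.8970e-05

pH = 4.23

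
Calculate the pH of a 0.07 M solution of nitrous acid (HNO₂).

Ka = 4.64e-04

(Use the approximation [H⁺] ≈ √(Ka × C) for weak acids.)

[H⁺] = √(Ka × C) = √(4.64e-04 × 0.07) = 5.6991e-03. pH = -log(5.6991e-03)

pH = 2.24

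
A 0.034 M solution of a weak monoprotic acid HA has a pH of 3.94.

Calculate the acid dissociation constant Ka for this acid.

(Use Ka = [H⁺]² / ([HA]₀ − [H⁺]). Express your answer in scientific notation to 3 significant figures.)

[H⁺] = 10^(−pH) = 10^(−3.94) = 1.148e-04 M. For HA ⇌ H⁺ + A⁻, Ka = [H⁺][A⁻]/[HA] = [H⁺]² / ([HA]₀ − [H⁺]) = (1.148e-04)² / (0.034 − 1.148e-04) = 3.89e-07.

K_a = 3.89e-07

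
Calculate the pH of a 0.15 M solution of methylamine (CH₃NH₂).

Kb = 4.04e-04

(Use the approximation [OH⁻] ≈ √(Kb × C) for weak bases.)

[OH⁻] = √(Kb × C) = √(4.04e-04 × 0.15) = 7.7846e-03. pOH = 2.11, pH = 14 - pOH

pH = 11.89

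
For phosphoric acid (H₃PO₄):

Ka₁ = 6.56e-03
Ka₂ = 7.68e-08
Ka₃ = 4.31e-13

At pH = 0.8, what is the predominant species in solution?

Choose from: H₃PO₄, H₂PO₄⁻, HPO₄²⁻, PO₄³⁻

pKa₁ = 2.18, pKa₂ = 7.11, pKa₃ = 12.37. For a polyprotic acid the predominant species crosses at each pKa: below pKa_n the protonated form dominates, above it the deprotonated form does. At pH = 0.8, the predominant species is H₃PO₄.

H₃PO₄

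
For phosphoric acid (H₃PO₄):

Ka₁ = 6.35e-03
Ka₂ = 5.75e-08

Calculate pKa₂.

pKa₂ = -log(Ka₂) = -log(5.75e-08) = 7.24.

pK_{a2} = 7.24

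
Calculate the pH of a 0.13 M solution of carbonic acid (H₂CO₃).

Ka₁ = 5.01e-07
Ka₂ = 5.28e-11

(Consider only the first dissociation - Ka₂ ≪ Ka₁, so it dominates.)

First dissociation dominates. From Ka₁ = [H⁺][HA⁻]/[H₂A], x² + Ka₁·x − Ka₁·C = 0 with C = 0.13 M and Ka₁ = 5.01e-07. Solving: [H⁺] = (−Ka₁ + √(Ka₁² + 4·Ka₁·C)) / 2 = 2.5496e-04 M. pH = -log(2.5496e-04) = 3.59.

pH = 3.59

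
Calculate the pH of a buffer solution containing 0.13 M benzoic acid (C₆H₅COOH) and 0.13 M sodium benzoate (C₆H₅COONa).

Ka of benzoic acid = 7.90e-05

pKa = -log(7.90e-05) = 4.10. pH = pKa + log([A⁻]/[HA]) = 4.10 + log(0.13/0.13)

pH = 4.10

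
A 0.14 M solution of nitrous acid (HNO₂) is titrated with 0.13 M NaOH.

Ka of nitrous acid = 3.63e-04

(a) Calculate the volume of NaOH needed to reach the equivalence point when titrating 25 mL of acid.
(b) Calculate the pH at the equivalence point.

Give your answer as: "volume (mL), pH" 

moles acid = 0.14 × 25/1000 = 0.0035 mol; V_base = moles/0.13 × 1000 = 26.9 mL. At equivalence only the conjugate base is present: [A⁻] = 0.0035/0.052 = 6.7407e-02 M. Kb = Kw/Ka = 2.75e-11; [OH⁻] = √(Kb × [A⁻]) = 1.3627e-06; pOH = 5.87; pH = 14 - pOH = 8.13.

V = 26.9 mL, pH = 8.13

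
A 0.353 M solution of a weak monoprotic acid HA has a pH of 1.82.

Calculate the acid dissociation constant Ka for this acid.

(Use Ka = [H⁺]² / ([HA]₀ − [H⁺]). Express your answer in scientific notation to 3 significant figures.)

[H⁺] = 10^(−pH) = 10^(−1.82) = 1.514e-02 M. For HA ⇌ H⁺ + A⁻, Ka = [H⁺][A⁻]/[HA] = [H⁺]² / ([HA]₀ − [H⁺]) = (1.514e-02)² / (0.353 − 1.514e-02) = 6.78e-04.

K_a = 6.78e-04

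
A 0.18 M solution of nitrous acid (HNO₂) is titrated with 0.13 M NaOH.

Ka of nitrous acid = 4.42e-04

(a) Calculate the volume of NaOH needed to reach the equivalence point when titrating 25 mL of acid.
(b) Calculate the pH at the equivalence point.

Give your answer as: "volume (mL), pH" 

moles acid = 0.18 × 25/1000 = 0.0045 mol; V_base = moles/0.13 × 1000 = 34.6 mL. At equivalence only the conjugate base is present: [A⁻] = 0.0045/0.060 = 7.5484e-02 M. Kb = Kw/Ka = 2.26e-11; [OH⁻] = √(Kb × [A⁻]) = 1.3068e-06; pOH = 5.88; pH = 14 - pOH = 8.12.

V = 34.6 mL, pH = 8.12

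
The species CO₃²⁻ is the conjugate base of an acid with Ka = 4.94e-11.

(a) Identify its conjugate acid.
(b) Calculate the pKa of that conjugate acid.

(a) The conjugate acid is formed by adding one H⁺ to CO₃²⁻, giving HCO₃⁻. (b) pKa = -log(Ka) = -log(4.94e-11) = 10.31.

Conjugate acid: HCO₃⁻; pK_a = 10.31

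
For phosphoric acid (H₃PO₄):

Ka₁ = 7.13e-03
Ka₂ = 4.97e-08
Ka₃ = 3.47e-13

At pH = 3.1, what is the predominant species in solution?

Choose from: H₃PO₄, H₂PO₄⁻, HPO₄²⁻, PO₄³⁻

pKa₁ = 2.15, pKa₂ = 7.30, pKa₃ = 12.46. For a polyprotic acid the predominant species crosses at each pKa: below pKa_n the protonated form dominates, above it the deprotonated form does. At pH = 3.1, the predominant species is H₂PO₄⁻.

H₂PO₄⁻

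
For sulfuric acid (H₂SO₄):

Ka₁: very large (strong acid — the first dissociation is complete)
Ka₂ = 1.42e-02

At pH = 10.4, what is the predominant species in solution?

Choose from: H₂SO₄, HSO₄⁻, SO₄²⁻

The first dissociation is complete, so H₂SO₄ itself is never the predominant species in water; pKa₂ = -log(1.42e-02) = 1.85. For a polyprotic acid the predominant species crosses at each pKa: below pKa_n the protonated form dominates, above it the deprotonated form does. At pH = 10.4, the predominant species is SO₄²⁻.

SO₄²⁻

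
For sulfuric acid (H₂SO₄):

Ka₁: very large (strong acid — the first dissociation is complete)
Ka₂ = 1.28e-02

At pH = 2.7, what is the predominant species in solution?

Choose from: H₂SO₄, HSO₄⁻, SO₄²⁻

The first dissociation is complete, so H₂SO₄ itself is never the predominant species in water; pKa₂ = -log(1.28e-02) = 1.89. For a polyprotic acid the predominant species crosses at each pKa: below pKa_n the protonated form dominates, above it the deprotonated form does. At pH = 2.7, the predominant species is SO₄²⁻.

SO₄²⁻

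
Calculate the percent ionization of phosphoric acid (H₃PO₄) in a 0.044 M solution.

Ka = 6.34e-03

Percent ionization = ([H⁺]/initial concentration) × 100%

Using Ka equilibrium: x² + Ka×x - Ka×C = 0. Solving: [H⁺] = 1.3830e-02. Percent = (1.3830e-02/0.044) × 100

Percent ionization = 31.4%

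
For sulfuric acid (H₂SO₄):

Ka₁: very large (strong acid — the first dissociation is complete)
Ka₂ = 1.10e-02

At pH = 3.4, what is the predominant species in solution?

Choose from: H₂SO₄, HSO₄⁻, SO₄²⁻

The first dissociation is complete, so H₂SO₄ itself is never the predominant species in water; pKa₂ = -log(1.10e-02) = 1.96. For a polyprotic acid the predominant species crosses at each pKa: below pKa_n the protonated form dominates, above it the deprotonated form does. At pH = 3.4, the predominant species is SO₄²⁻.

SO₄²⁻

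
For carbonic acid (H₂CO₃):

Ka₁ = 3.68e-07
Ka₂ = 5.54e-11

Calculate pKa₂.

pKa₂ = -log(Ka₂) = -log(5.54e-11) = 10.26.

pK_{a2} = 10.26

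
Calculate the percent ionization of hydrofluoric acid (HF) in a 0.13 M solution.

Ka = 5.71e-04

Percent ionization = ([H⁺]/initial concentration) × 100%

Using Ka equilibrium: x² + Ka×x - Ka×C = 0. Solving: [H⁺] = 8.3349e-03. Percent = (8.3349e-03/0.13) × 100

Percent ionization = 6.41%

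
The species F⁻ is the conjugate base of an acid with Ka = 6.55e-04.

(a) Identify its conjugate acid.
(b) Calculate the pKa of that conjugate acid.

(a) The conjugate acid is formed by adding one H⁺ to F⁻, giving HF. (b) pKa = -log(Ka) = -log(6.55e-04) = 3.18.

Conjugate acid: HF; pK_a = 3.18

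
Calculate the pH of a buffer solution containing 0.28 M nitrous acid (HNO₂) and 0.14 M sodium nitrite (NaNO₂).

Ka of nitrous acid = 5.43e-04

pKa = -log(5.43e-04) = 3.27. pH = pKa + log([A⁻]/[HA]) = 3.27 + log(0.14/0.28)

pH = 2.96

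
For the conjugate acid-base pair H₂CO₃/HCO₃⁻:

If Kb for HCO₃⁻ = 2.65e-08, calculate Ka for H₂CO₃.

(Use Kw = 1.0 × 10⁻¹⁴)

For a conjugate pair Ka × Kb = Kw, so Ka = Kw/Kb = 1.0 × 10⁻¹⁴ / 2.65e-08 = 3.77e-07.

K_a = 3.77e-07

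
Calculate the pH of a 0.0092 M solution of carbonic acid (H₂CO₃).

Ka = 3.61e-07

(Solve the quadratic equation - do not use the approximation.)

x² + Ka×x - Ka×C = 0. Using quadratic formula: [H⁺] = 5.7450e-05

pH = 4.24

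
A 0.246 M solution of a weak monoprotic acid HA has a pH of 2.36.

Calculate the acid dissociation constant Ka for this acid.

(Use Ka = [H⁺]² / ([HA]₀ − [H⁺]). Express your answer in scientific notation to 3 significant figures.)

[H⁺] = 10^(−pH) = 10^(−2.36) = 4.365e-03 M. For HA ⇌ H⁺ + A⁻, Ka = [H⁺][A⁻]/[HA] = [H⁺]² / ([HA]₀ − [H⁺]) = (4.365e-03)² / (0.246 − 4.365e-03) = 7.89e-05.

K_a = 7.89e-05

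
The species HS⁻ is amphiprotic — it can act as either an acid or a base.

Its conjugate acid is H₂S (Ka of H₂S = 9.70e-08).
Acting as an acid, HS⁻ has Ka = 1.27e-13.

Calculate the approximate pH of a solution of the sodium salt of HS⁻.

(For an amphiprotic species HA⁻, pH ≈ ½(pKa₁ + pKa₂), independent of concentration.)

pKa₁ = -log(9.70e-08) = 7.01; pKa₂ = -log(1.27e-13) = 12.90. For an amphiprotic species, pH ≈ ½(pKa₁ + pKa₂) = ½(7.01 + 12.90) = 9.95.

pH = 9.95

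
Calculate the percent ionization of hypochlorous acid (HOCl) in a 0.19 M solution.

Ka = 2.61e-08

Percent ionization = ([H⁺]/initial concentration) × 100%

Using Ka equilibrium: x² + Ka×x - Ka×C = 0. Solving: [H⁺] = 7.0407e-05. Percent = (7.0407e-05/0.19) × 100

Percent ionization = 0.0371%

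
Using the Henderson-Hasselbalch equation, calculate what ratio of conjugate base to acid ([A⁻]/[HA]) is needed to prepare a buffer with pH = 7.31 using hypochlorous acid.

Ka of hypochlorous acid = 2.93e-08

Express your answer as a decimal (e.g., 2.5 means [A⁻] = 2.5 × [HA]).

pKa = -log(2.93e-08) = 7.5331. pH = pKa + log([A⁻]/[HA]), so log([A⁻]/[HA]) = pH − pKa = 7.31 − 7.5331 = -0.2231. [A⁻]/[HA] = 10^(-0.2231) = 0.598

[A⁻]/[HA] = 0.598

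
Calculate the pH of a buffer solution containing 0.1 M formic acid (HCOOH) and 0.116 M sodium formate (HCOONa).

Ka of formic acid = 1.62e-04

pKa = -log(1.62e-04) = 3.79. pH = pKa + log([A⁻]/[HA]) = 3.79 + log(0.116/0.1)

pH = 3.85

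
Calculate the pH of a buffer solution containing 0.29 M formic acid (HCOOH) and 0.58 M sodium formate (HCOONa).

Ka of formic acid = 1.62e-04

pKa = -log(1.62e-04) = 3.79. pH = pKa + log([A⁻]/[HA]) = 3.79 + log(0.58/0.29)

pH = 4.09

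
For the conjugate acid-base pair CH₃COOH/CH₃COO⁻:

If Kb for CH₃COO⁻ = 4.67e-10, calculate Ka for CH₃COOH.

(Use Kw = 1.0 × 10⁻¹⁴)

For a conjugate pair Ka × Kb = Kw, so Ka = Kw/Kb = 1.0 × 10⁻¹⁴ / 4.67e-10 = 2.14e-05.

K_a = 2.14e-05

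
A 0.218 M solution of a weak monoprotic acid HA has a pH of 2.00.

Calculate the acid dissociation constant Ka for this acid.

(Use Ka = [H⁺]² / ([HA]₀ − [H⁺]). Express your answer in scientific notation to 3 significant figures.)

[H⁺] = 10^(−pH) = 10^(−2.00) = 1.000e-02 M. For HA ⇌ H⁺ + A⁻, Ka = [H⁺][A⁻]/[HA] = [H⁺]² / ([HA]₀ − [H⁺]) = (1.000e-02)² / (0.218 − 1.000e-02) = 4.81e-04.

K_a = 4.81e-04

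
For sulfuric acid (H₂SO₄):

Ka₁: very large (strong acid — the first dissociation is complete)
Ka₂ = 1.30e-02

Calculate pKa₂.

pKa₂ = -log(Ka₂) = -log(1.30e-02) = 1.89.

pK_{a2} = 1.89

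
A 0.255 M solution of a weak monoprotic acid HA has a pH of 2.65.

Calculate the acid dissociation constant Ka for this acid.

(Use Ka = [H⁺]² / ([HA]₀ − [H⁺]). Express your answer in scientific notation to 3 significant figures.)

[H⁺] = 10^(−pH) = 10^(−2.65) = 2.239e-03 M. For HA ⇌ H⁺ + A⁻, Ka = [H⁺][A⁻]/[HA] = [H⁺]² / ([HA]₀ − [H⁺]) = (2.239e-03)² / (0.255 − 2.239e-03) = 1.98e-05.

K_a = 1.98e-05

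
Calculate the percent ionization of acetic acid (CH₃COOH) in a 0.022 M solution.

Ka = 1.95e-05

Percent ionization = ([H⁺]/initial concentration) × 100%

Using Ka equilibrium: x² + Ka×x - Ka×C = 0. Solving: [H⁺] = 6.4530e-04. Percent = (6.4530e-04/0.022) × 100

Percent ionization = 2.93%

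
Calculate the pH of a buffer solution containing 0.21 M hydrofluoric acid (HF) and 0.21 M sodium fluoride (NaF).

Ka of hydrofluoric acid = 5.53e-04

pKa = -log(5.53e-04) = 3.26. pH = pKa + log([A⁻]/[HA]) = 3.26 + log(0.21/0.21)

pH = 3.26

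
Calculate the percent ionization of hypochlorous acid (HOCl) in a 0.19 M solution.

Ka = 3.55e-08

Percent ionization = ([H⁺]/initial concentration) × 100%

Using Ka equilibrium: x² + Ka×x - Ka×C = 0. Solving: [H⁺] = 8.2110e-05. Percent = (8.2110e-05/0.19) × 100

Percent ionization = 0.0432%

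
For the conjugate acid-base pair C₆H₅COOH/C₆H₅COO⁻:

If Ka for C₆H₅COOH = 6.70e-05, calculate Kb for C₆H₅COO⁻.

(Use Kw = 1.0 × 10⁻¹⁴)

For a conjugate pair Ka × Kb = Kw, so Kb = Kw/Ka = 1.0 × 10⁻¹⁴ / 6.70e-05 = 1.49e-10.

K_b = 1.49e-10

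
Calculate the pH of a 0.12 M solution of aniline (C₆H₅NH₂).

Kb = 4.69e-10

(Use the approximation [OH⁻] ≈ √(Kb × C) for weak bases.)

[OH⁻] = √(Kb × C) = √(4.69e-10 × 0.12) = 7.5020e-06. pOH = 5.12, pH = 14 - pOH

pH = 8.88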